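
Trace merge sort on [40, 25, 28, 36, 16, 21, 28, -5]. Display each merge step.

Divide and conquer:
  Merge [40] + [25] -> [25, 40]
  Merge [28] + [36] -> [28, 36]
  Merge [25, 40] + [28, 36] -> [25, 28, 36, 40]
  Merge [16] + [21] -> [16, 21]
  Merge [28] + [-5] -> [-5, 28]
  Merge [16, 21] + [-5, 28] -> [-5, 16, 21, 28]
  Merge [25, 28, 36, 40] + [-5, 16, 21, 28] -> [-5, 16, 21, 25, 28, 28, 36, 40]


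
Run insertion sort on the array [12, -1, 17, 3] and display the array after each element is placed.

First element 12 is already 'sorted'
Insert -1: shifted 1 elements -> [-1, 12, 17, 3]
Insert 17: shifted 0 elements -> [-1, 12, 17, 3]
Insert 3: shifted 2 elements -> [-1, 3, 12, 17]


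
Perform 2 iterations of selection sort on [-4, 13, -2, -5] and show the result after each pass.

Pass 1: Select minimum -5 at index 3, swap -> [-5, 13, -2, -4]
Pass 2: Select minimum -4 at index 3, swap -> [-5, -4, -2, 13]


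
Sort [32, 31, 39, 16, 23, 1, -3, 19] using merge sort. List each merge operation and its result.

Divide and conquer:
  Merge [32] + [31] -> [31, 32]
  Merge [39] + [16] -> [16, 39]
  Merge [31, 32] + [16, 39] -> [16, 31, 32, 39]
  Merge [23] + [1] -> [1, 23]
  Merge [-3] + [19] -> [-3, 19]
  Merge [1, 23] + [-3, 19] -> [-3, 1, 19, 23]
  Merge [16, 31, 32, 39] + [-3, 1, 19, 23] -> [-3, 1, 16, 19, 23, 31, 32, 39]


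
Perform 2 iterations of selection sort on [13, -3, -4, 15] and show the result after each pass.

Pass 1: Select minimum -4 at index 2, swap -> [-4, -3, 13, 15]
Pass 2: Select minimum -3 at index 1, swap -> [-4, -3, 13, 15]


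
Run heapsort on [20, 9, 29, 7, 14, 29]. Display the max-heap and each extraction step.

Build heap: [29, 14, 29, 7, 9, 20]
Extract 29: [29, 14, 20, 7, 9, 29]
Extract 29: [20, 14, 9, 7, 29, 29]
Extract 20: [14, 7, 9, 20, 29, 29]
Extract 14: [9, 7, 14, 20, 29, 29]
Extract 9: [7, 9, 14, 20, 29, 29]


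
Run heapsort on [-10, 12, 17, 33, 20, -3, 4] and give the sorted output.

Build heap: [33, 20, 17, 12, -10, -3, 4]
Extract 33: [20, 12, 17, 4, -10, -3, 33]
Extract 20: [17, 12, -3, 4, -10, 20, 33]
Extract 17: [12, 4, -3, -10, 17, 20, 33]
Extract 12: [4, -10, -3, 12, 17, 20, 33]
Extract 4: [-3, -10, 4, 12, 17, 20, 33]
Extract -3: [-10, -3, 4, 12, 17, 20, 33]


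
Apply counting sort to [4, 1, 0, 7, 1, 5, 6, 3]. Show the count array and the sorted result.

Count array: [1, 2, 0, 1, 1, 1, 1, 1]
(count[i] = number of elements equal to i)
Cumulative count: [1, 3, 3, 4, 5, 6, 7, 8]
Sorted: [0, 1, 1, 3, 4, 5, 6, 7]


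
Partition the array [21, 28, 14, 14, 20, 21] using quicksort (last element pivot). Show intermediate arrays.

Partition 1: pivot=21 at index 4 -> [21, 14, 14, 20, 21, 28]
Partition 2: pivot=20 at index 2 -> [14, 14, 20, 21, 21, 28]
Partition 3: pivot=14 at index 1 -> [14, 14, 20, 21, 21, 28]


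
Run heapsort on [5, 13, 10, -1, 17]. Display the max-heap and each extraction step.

Build heap: [17, 13, 10, -1, 5]
Extract 17: [13, 5, 10, -1, 17]
Extract 13: [10, 5, -1, 13, 17]
Extract 10: [5, -1, 10, 13, 17]
Extract 5: [-1, 5, 10, 13, 17]


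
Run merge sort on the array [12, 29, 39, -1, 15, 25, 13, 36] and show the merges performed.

Divide and conquer:
  Merge [12] + [29] -> [12, 29]
  Merge [39] + [-1] -> [-1, 39]
  Merge [12, 29] + [-1, 39] -> [-1, 12, 29, 39]
  Merge [15] + [25] -> [15, 25]
  Merge [13] + [36] -> [13, 36]
  Merge [15, 25] + [13, 36] -> [13, 15, 25, 36]
  Merge [-1, 12, 29, 39] + [13, 15, 25, 36] -> [-1, 12, 13, 15, 25, 29, 36, 39]


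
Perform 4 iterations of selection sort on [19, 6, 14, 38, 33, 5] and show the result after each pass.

Pass 1: Select minimum 5 at index 5, swap -> [5, 6, 14, 38, 33, 19]
Pass 2: Select minimum 6 at index 1, swap -> [5, 6, 14, 38, 33, 19]
Pass 3: Select minimum 14 at index 2, swap -> [5, 6, 14, 38, 33, 19]
Pass 4: Select minimum 19 at index 5, swap -> [5, 6, 14, 19, 33, 38]


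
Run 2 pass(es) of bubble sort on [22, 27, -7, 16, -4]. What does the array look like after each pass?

After pass 1: [22, -7, 16, -4, 27] (3 swaps)
After pass 2: [-7, 16, -4, 22, 27] (3 swaps)
Total swaps: 6


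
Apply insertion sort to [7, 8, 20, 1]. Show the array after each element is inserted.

First element 7 is already 'sorted'
Insert 8: shifted 0 elements -> [7, 8, 20, 1]
Insert 20: shifted 0 elements -> [7, 8, 20, 1]
Insert 1: shifted 3 elements -> [1, 7, 8, 20]


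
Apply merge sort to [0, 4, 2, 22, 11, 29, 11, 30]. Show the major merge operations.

Divide and conquer:
  Merge [0] + [4] -> [0, 4]
  Merge [2] + [22] -> [2, 22]
  Merge [0, 4] + [2, 22] -> [0, 2, 4, 22]
  Merge [11] + [29] -> [11, 29]
  Merge [11] + [30] -> [11, 30]
  Merge [11, 29] + [11, 30] -> [11, 11, 29, 30]
  Merge [0, 2, 4, 22] + [11, 11, 29, 30] -> [0, 2, 4, 11, 11, 22, 29, 30]


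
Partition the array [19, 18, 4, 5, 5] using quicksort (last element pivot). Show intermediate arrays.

Partition 1: pivot=5 at index 2 -> [4, 5, 5, 18, 19]
Partition 2: pivot=5 at index 1 -> [4, 5, 5, 18, 19]
Partition 3: pivot=19 at index 4 -> [4, 5, 5, 18, 19]


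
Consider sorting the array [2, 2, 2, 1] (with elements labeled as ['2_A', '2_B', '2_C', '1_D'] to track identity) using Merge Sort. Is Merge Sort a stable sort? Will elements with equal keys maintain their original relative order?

Trace Merge Sort on the labeled array (the key is the number; the letter only tracks identity):
  Merge [2_A] + [2_B] -> [2_A, 2_B]
  Merge [2_C] + [1_D] -> [1_D, 2_C]
  Merge [2_A, 2_B] + [1_D, 2_C] -> [1_D, 2_A, 2_B, 2_C]
Final order: [1_D, 2_A, 2_B, 2_C]
Equal keys:
  value 2: originally 2_A, 2_B, 2_C; after sorting 2_A, 2_B, 2_C -> order preserved
All equal keys kept their original relative order. Merge Sort is stable: when the heads of the two halves are equal the merge takes from the left half first.
Answer: Stable


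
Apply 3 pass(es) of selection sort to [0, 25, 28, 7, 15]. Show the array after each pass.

Pass 1: Select minimum 0 at index 0, swap -> [0, 25, 28, 7, 15]
Pass 2: Select minimum 7 at index 3, swap -> [0, 7, 28, 25, 15]
Pass 3: Select minimum 15 at index 4, swap -> [0, 7, 15, 25, 28]


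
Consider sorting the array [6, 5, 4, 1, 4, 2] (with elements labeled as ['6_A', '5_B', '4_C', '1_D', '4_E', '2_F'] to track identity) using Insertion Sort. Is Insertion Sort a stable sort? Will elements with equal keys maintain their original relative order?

Trace Insertion Sort on the labeled array (the key is the number; the letter only tracks identity):
  Insert 5_B at index 0: [5_B, 6_A, 4_C, 1_D, 4_E, 2_F]
  Insert 4_C at index 0: [4_C, 5_B, 6_A, 1_D, 4_E, 2_F]
  Insert 1_D at index 0: [1_D, 4_C, 5_B, 6_A, 4_E, 2_F]
  Insert 4_E at index 2: [1_D, 4_C, 4_E, 5_B, 6_A, 2_F]
  Insert 2_F at index 1: [1_D, 2_F, 4_C, 4_E, 5_B, 6_A]
Final order: [1_D, 2_F, 4_C, 4_E, 5_B, 6_A]
Equal keys:
  value 4: originally 4_C, 4_E; after sorting 4_C, 4_E -> order preserved
All equal keys kept their original relative order. Insertion Sort is stable: elements are shifted only while they are strictly greater than the key, so a key is inserted after any equal elements already placed.
Answer: Stable


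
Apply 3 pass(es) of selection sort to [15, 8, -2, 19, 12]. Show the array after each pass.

Pass 1: Select minimum -2 at index 2, swap -> [-2, 8, 15, 19, 12]
Pass 2: Select minimum 8 at index 1, swap -> [-2, 8, 15, 19, 12]
Pass 3: Select minimum 12 at index 4, swap -> [-2, 8, 12, 19, 15]


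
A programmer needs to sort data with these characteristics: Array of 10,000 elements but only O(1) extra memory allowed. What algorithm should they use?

Best choice: Heapsort
Reason: Heapsort rearranges the array in place using O(1) auxiliary space and still guarantees O(n log n) time; quicksort partitions in place but needs Theta(log n) stack space for recursion (O(n) in the worst case), and mergesort requires O(n) auxiliary space


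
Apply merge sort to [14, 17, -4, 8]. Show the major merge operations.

Divide and conquer:
  Merge [14] + [17] -> [14, 17]
  Merge [-4] + [8] -> [-4, 8]
  Merge [14, 17] + [-4, 8] -> [-4, 8, 14, 17]


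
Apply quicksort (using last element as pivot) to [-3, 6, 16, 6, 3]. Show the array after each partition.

Partition 1: pivot=3 at index 1 -> [-3, 3, 16, 6, 6]
Partition 2: pivot=6 at index 3 -> [-3, 3, 6, 6, 16]


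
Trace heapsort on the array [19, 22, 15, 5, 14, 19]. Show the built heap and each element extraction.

Build heap: [22, 19, 19, 5, 14, 15]
Extract 22: [19, 15, 19, 5, 14, 22]
Extract 19: [19, 15, 14, 5, 19, 22]
Extract 19: [15, 5, 14, 19, 19, 22]
Extract 15: [14, 5, 15, 19, 19, 22]
Extract 14: [5, 14, 15, 19, 19, 22]


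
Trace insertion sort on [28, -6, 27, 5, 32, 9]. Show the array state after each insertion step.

First element 28 is already 'sorted'
Insert -6: shifted 1 elements -> [-6, 28, 27, 5, 32, 9]
Insert 27: shifted 1 elements -> [-6, 27, 28, 5, 32, 9]
Insert 5: shifted 2 elements -> [-6, 5, 27, 28, 32, 9]
Insert 32: shifted 0 elements -> [-6, 5, 27, 28, 32, 9]
Insert 9: shifted 3 elements -> [-6, 5, 9, 27, 28, 32]


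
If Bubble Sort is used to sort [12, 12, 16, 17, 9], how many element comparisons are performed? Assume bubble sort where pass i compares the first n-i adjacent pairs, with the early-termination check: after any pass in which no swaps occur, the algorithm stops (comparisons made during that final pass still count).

Pass 1: compare adjacent pairs (0,1)..(3,4) = 4 comparison(s), 1 swap(s) -> [12, 12, 16, 9, 17]
Pass 2: compare adjacent pairs (0,1)..(2,3) = 3 comparison(s), 1 swap(s) -> [12, 12, 9, 16, 17]
Pass 3: compare adjacent pairs (0,1)..(1,2) = 2 comparison(s), 1 swap(s) -> [12, 9, 12, 16, 17]
Pass 4: compare adjacent pairs (0,1)..(0,1) = 1 comparison(s), 1 swap(s) -> [9, 12, 12, 16, 17]
Every pass made at least one swap, so all n-1 passes run.
Total comparisons: 4 + 3 + 2 + 1 = 10


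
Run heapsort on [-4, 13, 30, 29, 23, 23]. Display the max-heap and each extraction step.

Build heap: [30, 29, 23, 13, 23, -4]
Extract 30: [29, 23, 23, 13, -4, 30]
Extract 29: [23, 13, 23, -4, 29, 30]
Extract 23: [23, 13, -4, 23, 29, 30]
Extract 23: [13, -4, 23, 23, 29, 30]
Extract 13: [-4, 13, 23, 23, 29, 30]


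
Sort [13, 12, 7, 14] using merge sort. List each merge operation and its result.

Divide and conquer:
  Merge [13] + [12] -> [12, 13]
  Merge [7] + [14] -> [7, 14]
  Merge [12, 13] + [7, 14] -> [7, 12, 13, 14]


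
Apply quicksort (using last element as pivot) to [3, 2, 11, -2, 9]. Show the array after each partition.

Partition 1: pivot=9 at index 3 -> [3, 2, -2, 9, 11]
Partition 2: pivot=-2 at index 0 -> [-2, 2, 3, 9, 11]
Partition 3: pivot=3 at index 2 -> [-2, 2, 3, 9, 11]


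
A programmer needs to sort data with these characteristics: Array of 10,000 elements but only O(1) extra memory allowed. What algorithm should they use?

Best choice: Heapsort
Reason: Heapsort rearranges the array in place using O(1) auxiliary space and still guarantees O(n log n) time; quicksort partitions in place but needs Theta(log n) stack space for recursion (O(n) in the worst case), and mergesort requires O(n) auxiliary space


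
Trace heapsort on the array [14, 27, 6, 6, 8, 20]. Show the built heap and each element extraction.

Build heap: [27, 14, 20, 6, 8, 6]
Extract 27: [20, 14, 6, 6, 8, 27]
Extract 20: [14, 8, 6, 6, 20, 27]
Extract 14: [8, 6, 6, 14, 20, 27]
Extract 8: [6, 6, 8, 14, 20, 27]
Extract 6: [6, 6, 8, 14, 20, 27]


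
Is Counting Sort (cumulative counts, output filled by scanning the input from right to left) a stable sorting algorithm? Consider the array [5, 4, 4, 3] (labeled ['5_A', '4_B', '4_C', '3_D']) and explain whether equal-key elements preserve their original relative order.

Trace Counting Sort on the labeled array (the key is the number; the letter only tracks identity):
  Counts for values 0..5: [0, 0, 0, 1, 2, 1]
  Cumulative counts: [0, 0, 0, 1, 3, 4]
  Scan right to left: place 3_D at output index 0
  Scan right to left: place 4_C at output index 2
  Scan right to left: place 4_B at output index 1
  Scan right to left: place 5_A at output index 3
  Output: [3_D, 4_B, 4_C, 5_A]
Equal keys:
  value 4: originally 4_B, 4_C; after sorting 4_B, 4_C -> order preserved
All equal keys kept their original relative order. Counting Sort is stable: scanning the input right to left with decreasing cumulative counts places later duplicates at later output positions.
Answer: Stable


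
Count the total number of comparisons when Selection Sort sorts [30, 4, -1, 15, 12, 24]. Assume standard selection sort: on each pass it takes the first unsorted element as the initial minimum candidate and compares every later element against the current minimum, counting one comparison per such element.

Pass 1: scan indices 1..5 for the minimum = 5 comparison(s); min is -1, place at index 0 -> [-1, 4, 30, 15, 12, 24]
Pass 2: scan indices 2..5 for the minimum = 4 comparison(s); min is 4, place at index 1 -> [-1, 4, 30, 15, 12, 24]
Pass 3: scan indices 3..5 for the minimum = 3 comparison(s); min is 12, place at index 2 -> [-1, 4, 12, 15, 30, 24]
Pass 4: scan indices 4..5 for the minimum = 2 comparison(s); min is 15, place at index 3 -> [-1, 4, 12, 15, 30, 24]
Pass 5: scan indices 5..5 for the minimum = 1 comparison(s); min is 24, place at index 4 -> [-1, 4, 12, 15, 24, 30]
Selection sort always scans the whole unsorted suffix, so the count is (n-1) + (n-2) + ... + 1 = n(n-1)/2 = 6*5/2 = 15 regardless of the input order.
Total comparisons: 5 + 4 + 3 + 2 + 1 = 15


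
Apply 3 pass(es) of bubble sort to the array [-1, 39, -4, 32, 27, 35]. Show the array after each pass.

After pass 1: [-1, -4, 32, 27, 35, 39] (4 swaps)
After pass 2: [-4, -1, 27, 32, 35, 39] (2 swaps)
After pass 3: [-4, -1, 27, 32, 35, 39] (0 swaps)
Total swaps: 6


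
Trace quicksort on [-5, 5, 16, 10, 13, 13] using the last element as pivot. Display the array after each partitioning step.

Partition 1: pivot=13 at index 4 -> [-5, 5, 10, 13, 13, 16]
Partition 2: pivot=13 at index 3 -> [-5, 5, 10, 13, 13, 16]
Partition 3: pivot=10 at index 2 -> [-5, 5, 10, 13, 13, 16]
Partition 4: pivot=5 at index 1 -> [-5, 5, 10, 13, 13, 16]


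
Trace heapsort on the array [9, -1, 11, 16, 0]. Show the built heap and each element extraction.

Build heap: [16, 9, 11, -1, 0]
Extract 16: [11, 9, 0, -1, 16]
Extract 11: [9, -1, 0, 11, 16]
Extract 9: [0, -1, 9, 11, 16]
Extract 0: [-1, 0, 9, 11, 16]


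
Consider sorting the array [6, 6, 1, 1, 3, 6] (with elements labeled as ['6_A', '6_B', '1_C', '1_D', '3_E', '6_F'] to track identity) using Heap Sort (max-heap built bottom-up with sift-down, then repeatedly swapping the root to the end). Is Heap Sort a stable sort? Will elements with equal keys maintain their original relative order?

Trace Heap Sort on the labeled array (the key is the number; the letter only tracks identity):
  Build max-heap: [6_A, 6_B, 6_F, 1_D, 3_E, 1_C]
  Swap root 6_A to index 5, re-heapify first 5 -> [6_B, 3_E, 6_F, 1_D, 1_C, 6_A]
  Swap root 6_B to index 4, re-heapify first 4 -> [6_F, 3_E, 1_C, 1_D, 6_B, 6_A]
  Swap root 6_F to index 3, re-heapify first 3 -> [3_E, 1_D, 1_C, 6_F, 6_B, 6_A]
  Swap root 3_E to index 2, re-heapify first 2 -> [1_C, 1_D, 3_E, 6_F, 6_B, 6_A]
  Swap root 1_C to index 1, re-heapify first 1 -> [1_D, 1_C, 3_E, 6_F, 6_B, 6_A]
Final order: [1_D, 1_C, 3_E, 6_F, 6_B, 6_A]
Equal keys:
  value 1: originally 1_C, 1_D; after sorting 1_D, 1_C -> order changed
  value 6: originally 6_A, 6_B, 6_F; after sorting 6_F, 6_B, 6_A -> order changed
Equal keys were reordered, so Heap Sort is not stable: heap construction and root-to-end swaps move elements without regard to the original order of equal keys. (One such input is enough; an unstable sort may happen to preserve order on other inputs, but it gives no guarantee.)
Answer: Not stable


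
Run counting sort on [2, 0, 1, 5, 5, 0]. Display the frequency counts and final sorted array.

Count array: [2, 1, 1, 0, 0, 2]
(count[i] = number of elements equal to i)
Cumulative count: [2, 3, 4, 4, 4, 6]
Sorted: [0, 0, 1, 2, 5, 5]


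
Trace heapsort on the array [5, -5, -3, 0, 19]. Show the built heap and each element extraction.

Build heap: [19, 5, -3, 0, -5]
Extract 19: [5, 0, -3, -5, 19]
Extract 5: [0, -5, -3, 5, 19]
Extract 0: [-3, -5, 0, 5, 19]
Extract -3: [-5, -3, 0, 5, 19]


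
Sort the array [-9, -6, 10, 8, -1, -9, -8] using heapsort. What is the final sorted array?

Build heap: [10, 8, -8, -6, -1, -9, -9]
Extract 10: [8, -1, -8, -6, -9, -9, 10]
Extract 8: [-1, -6, -8, -9, -9, 8, 10]
Extract -1: [-6, -9, -8, -9, -1, 8, 10]
Extract -6: [-8, -9, -9, -6, -1, 8, 10]
Extract -8: [-9, -9, -8, -6, -1, 8, 10]
Extract -9: [-9, -9, -8, -6, -1, 8, 10]


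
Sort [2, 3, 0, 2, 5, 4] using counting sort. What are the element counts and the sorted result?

Count array: [1, 0, 2, 1, 1, 1]
(count[i] = number of elements equal to i)
Cumulative count: [1, 1, 3, 4, 5, 6]
Sorted: [0, 2, 2, 3, 4, 5]


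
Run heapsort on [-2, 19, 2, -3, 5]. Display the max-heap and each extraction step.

Build heap: [19, 5, 2, -3, -2]
Extract 19: [5, -2, 2, -3, 19]
Extract 5: [2, -2, -3, 5, 19]
Extract 2: [-2, -3, 2, 5, 19]
Extract -2: [-3, -2, 2, 5, 19]


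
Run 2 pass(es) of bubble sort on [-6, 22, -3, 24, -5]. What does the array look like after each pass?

After pass 1: [-6, -3, 22, -5, 24] (2 swaps)
After pass 2: [-6, -3, -5, 22, 24] (1 swaps)
Total swaps: 3


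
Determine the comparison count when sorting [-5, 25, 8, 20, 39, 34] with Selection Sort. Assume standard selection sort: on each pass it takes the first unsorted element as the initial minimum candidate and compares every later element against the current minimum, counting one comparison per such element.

Pass 1: scan indices 1..5 for the minimum = 5 comparison(s); min is -5, place at index 0 -> [-5, 25, 8, 20, 39, 34]
Pass 2: scan indices 2..5 for the minimum = 4 comparison(s); min is 8, place at index 1 -> [-5, 8, 25, 20, 39, 34]
Pass 3: scan indices 3..5 for the minimum = 3 comparison(s); min is 20, place at index 2 -> [-5, 8, 20, 25, 39, 34]
Pass 4: scan indices 4..5 for the minimum = 2 comparison(s); min is 25, place at index 3 -> [-5, 8, 20, 25, 39, 34]
Pass 5: scan indices 5..5 for the minimum = 1 comparison(s); min is 34, place at index 4 -> [-5, 8, 20, 25, 34, 39]
Selection sort always scans the whole unsorted suffix, so the count is (n-1) + (n-2) + ... + 1 = n(n-1)/2 = 6*5/2 = 15 regardless of the input order.
Total comparisons: 5 + 4 + 3 + 2 + 1 = 15


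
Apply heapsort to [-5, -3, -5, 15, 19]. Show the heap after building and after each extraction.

Build heap: [19, 15, -5, -5, -3]
Extract 19: [15, -3, -5, -5, 19]
Extract 15: [-3, -5, -5, 15, 19]
Extract -3: [-5, -5, -3, 15, 19]
Extract -5: [-5, -5, -3, 15, 19]


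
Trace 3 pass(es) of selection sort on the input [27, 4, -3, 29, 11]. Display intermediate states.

Pass 1: Select minimum -3 at index 2, swap -> [-3, 4, 27, 29, 11]
Pass 2: Select minimum 4 at index 1, swap -> [-3, 4, 27, 29, 11]
Pass 3: Select minimum 11 at index 4, swap -> [-3, 4, 11, 29, 27]


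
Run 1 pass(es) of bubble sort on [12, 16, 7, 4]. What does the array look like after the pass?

After pass 1: [12, 7, 4, 16] (2 swaps)
Total swaps: 2


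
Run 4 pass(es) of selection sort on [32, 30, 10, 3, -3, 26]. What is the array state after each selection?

Pass 1: Select minimum -3 at index 4, swap -> [-3, 30, 10, 3, 32, 26]
Pass 2: Select minimum 3 at index 3, swap -> [-3, 3, 10, 30, 32, 26]
Pass 3: Select minimum 10 at index 2, swap -> [-3, 3, 10, 30, 32, 26]
Pass 4: Select minimum 26 at index 5, swap -> [-3, 3, 10, 26, 32, 30]


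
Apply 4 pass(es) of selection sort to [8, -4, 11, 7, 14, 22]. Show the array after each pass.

Pass 1: Select minimum -4 at index 1, swap -> [-4, 8, 11, 7, 14, 22]
Pass 2: Select minimum 7 at index 3, swap -> [-4, 7, 11, 8, 14, 22]
Pass 3: Select minimum 8 at index 3, swap -> [-4, 7, 8, 11, 14, 22]
Pass 4: Select minimum 11 at index 3, swap -> [-4, 7, 8, 11, 14, 22]


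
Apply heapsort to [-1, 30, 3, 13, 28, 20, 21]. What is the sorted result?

Build heap: [30, 28, 21, 13, -1, 20, 3]
Extract 30: [28, 13, 21, 3, -1, 20, 30]
Extract 28: [21, 13, 20, 3, -1, 28, 30]
Extract 21: [20, 13, -1, 3, 21, 28, 30]
Extract 20: [13, 3, -1, 20, 21, 28, 30]
Extract 13: [3, -1, 13, 20, 21, 28, 30]
Extract 3: [-1, 3, 13, 20, 21, 28, 30]


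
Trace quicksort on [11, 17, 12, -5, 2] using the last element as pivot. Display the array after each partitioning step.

Partition 1: pivot=2 at index 1 -> [-5, 2, 12, 11, 17]
Partition 2: pivot=17 at index 4 -> [-5, 2, 12, 11, 17]
Partition 3: pivot=11 at index 2 -> [-5, 2, 11, 12, 17]


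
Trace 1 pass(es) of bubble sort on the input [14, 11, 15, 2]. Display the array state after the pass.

After pass 1: [11, 14, 2, 15] (2 swaps)
Total swaps: 2


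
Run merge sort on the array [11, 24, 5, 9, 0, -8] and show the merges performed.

Divide and conquer:
  Merge [24] + [5] -> [5, 24]
  Merge [11] + [5, 24] -> [5, 11, 24]
  Merge [0] + [-8] -> [-8, 0]
  Merge [9] + [-8, 0] -> [-8, 0, 9]
  Merge [5, 11, 24] + [-8, 0, 9] -> [-8, 0, 5, 9, 11, 24]


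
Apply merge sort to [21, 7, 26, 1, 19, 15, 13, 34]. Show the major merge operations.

Divide and conquer:
  Merge [21] + [7] -> [7, 21]
  Merge [26] + [1] -> [1, 26]
  Merge [7, 21] + [1, 26] -> [1, 7, 21, 26]
  Merge [19] + [15] -> [15, 19]
  Merge [13] + [34] -> [13, 34]
  Merge [15, 19] + [13, 34] -> [13, 15, 19, 34]
  Merge [1, 7, 21, 26] + [13, 15, 19, 34] -> [1, 7, 13, 15, 19, 21, 26, 34]


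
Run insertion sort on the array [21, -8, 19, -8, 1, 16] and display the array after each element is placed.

First element 21 is already 'sorted'
Insert -8: shifted 1 elements -> [-8, 21, 19, -8, 1, 16]
Insert 19: shifted 1 elements -> [-8, 19, 21, -8, 1, 16]
Insert -8: shifted 2 elements -> [-8, -8, 19, 21, 1, 16]
Insert 1: shifted 2 elements -> [-8, -8, 1, 19, 21, 16]
Insert 16: shifted 2 elements -> [-8, -8, 1, 16, 19, 21]


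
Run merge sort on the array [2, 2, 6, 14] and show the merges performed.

Divide and conquer:
  Merge [2] + [2] -> [2, 2]
  Merge [6] + [14] -> [6, 14]
  Merge [2, 2] + [6, 14] -> [2, 2, 6, 14]


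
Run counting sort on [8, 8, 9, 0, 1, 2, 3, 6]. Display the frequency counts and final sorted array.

Count array: [1, 1, 1, 1, 0, 0, 1, 0, 2, 1]
(count[i] = number of elements equal to i)
Cumulative count: [1, 2, 3, 4, 4, 4, 5, 5, 7, 8]
Sorted: [0, 1, 2, 3, 6, 8, 8, 9]


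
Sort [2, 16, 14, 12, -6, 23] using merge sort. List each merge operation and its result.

Divide and conquer:
  Merge [16] + [14] -> [14, 16]
  Merge [2] + [14, 16] -> [2, 14, 16]
  Merge [-6] + [23] -> [-6, 23]
  Merge [12] + [-6, 23] -> [-6, 12, 23]
  Merge [2, 14, 16] + [-6, 12, 23] -> [-6, 2, 12, 14, 16, 23]


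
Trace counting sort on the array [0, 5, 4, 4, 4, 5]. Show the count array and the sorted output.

Count array: [1, 0, 0, 0, 3, 2]
(count[i] = number of elements equal to i)
Cumulative count: [1, 1, 1, 1, 4, 6]
Sorted: [0, 4, 4, 4, 5, 5]


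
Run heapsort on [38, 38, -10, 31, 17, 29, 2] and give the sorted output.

Build heap: [38, 38, 29, 31, 17, -10, 2]
Extract 38: [38, 31, 29, 2, 17, -10, 38]
Extract 38: [31, 17, 29, 2, -10, 38, 38]
Extract 31: [29, 17, -10, 2, 31, 38, 38]
Extract 29: [17, 2, -10, 29, 31, 38, 38]
Extract 17: [2, -10, 17, 29, 31, 38, 38]
Extract 2: [-10, 2, 17, 29, 31, 38, 38]


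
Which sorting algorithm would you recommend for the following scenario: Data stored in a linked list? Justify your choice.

Best choice: Merge sort
Reason: Merge sort doesn't require random access; can be done in O(1) extra space for linked lists


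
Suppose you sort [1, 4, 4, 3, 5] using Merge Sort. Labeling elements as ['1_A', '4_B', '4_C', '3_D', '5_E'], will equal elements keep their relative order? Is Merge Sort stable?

Trace Merge Sort on the labeled array (the key is the number; the letter only tracks identity):
  Merge [1_A] + [4_B] -> [1_A, 4_B]
  Merge [3_D] + [5_E] -> [3_D, 5_E]
  Merge [4_C] + [3_D, 5_E] -> [3_D, 4_C, 5_E]
  Merge [1_A, 4_B] + [3_D, 4_C, 5_E] -> [1_A, 3_D, 4_B, 4_C, 5_E]
Final order: [1_A, 3_D, 4_B, 4_C, 5_E]
Equal keys:
  value 4: originally 4_B, 4_C; after sorting 4_B, 4_C -> order preserved
All equal keys kept their original relative order. Merge Sort is stable: when the heads of the two halves are equal the merge takes from the left half first.
Answer: Stable


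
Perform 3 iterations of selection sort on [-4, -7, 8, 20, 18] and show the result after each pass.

Pass 1: Select minimum -7 at index 1, swap -> [-7, -4, 8, 20, 18]
Pass 2: Select minimum -4 at index 1, swap -> [-7, -4, 8, 20, 18]
Pass 3: Select minimum 8 at index 2, swap -> [-7, -4, 8, 20, 18]


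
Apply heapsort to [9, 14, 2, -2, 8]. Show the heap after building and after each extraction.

Build heap: [14, 9, 2, -2, 8]
Extract 14: [9, 8, 2, -2, 14]
Extract 9: [8, -2, 2, 9, 14]
Extract 8: [2, -2, 8, 9, 14]
Extract 2: [-2, 2, 8, 9, 14]


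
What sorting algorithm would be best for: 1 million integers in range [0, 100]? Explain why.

Best choice: Counting sort
Reason: O(n + k) where k=100 is small; linear time beats O(n log n)


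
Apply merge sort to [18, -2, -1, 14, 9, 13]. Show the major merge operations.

Divide and conquer:
  Merge [-2] + [-1] -> [-2, -1]
  Merge [18] + [-2, -1] -> [-2, -1, 18]
  Merge [9] + [13] -> [9, 13]
  Merge [14] + [9, 13] -> [9, 13, 14]
  Merge [-2, -1, 18] + [9, 13, 14] -> [-2, -1, 9, 13, 14, 18]


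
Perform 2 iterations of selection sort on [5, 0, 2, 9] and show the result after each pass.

Pass 1: Select minimum 0 at index 1, swap -> [0, 5, 2, 9]
Pass 2: Select minimum 2 at index 2, swap -> [0, 2, 5, 9]


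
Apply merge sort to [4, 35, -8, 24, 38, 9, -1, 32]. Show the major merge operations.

Divide and conquer:
  Merge [4] + [35] -> [4, 35]
  Merge [-8] + [24] -> [-8, 24]
  Merge [4, 35] + [-8, 24] -> [-8, 4, 24, 35]
  Merge [38] + [9] -> [9, 38]
  Merge [-1] + [32] -> [-1, 32]
  Merge [9, 38] + [-1, 32] -> [-1, 9, 32, 38]
  Merge [-8, 4, 24, 35] + [-1, 9, 32, 38] -> [-8, -1, 4, 9, 24, 32, 35, 38]


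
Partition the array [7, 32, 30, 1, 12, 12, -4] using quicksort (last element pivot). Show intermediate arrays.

Partition 1: pivot=-4 at index 0 -> [-4, 32, 30, 1, 12, 12, 7]
Partition 2: pivot=7 at index 2 -> [-4, 1, 7, 32, 12, 12, 30]
Partition 3: pivot=30 at index 5 -> [-4, 1, 7, 12, 12, 30, 32]
Partition 4: pivot=12 at index 4 -> [-4, 1, 7, 12, 12, 30, 32]


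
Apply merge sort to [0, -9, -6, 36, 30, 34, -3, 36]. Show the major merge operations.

Divide and conquer:
  Merge [0] + [-9] -> [-9, 0]
  Merge [-6] + [36] -> [-6, 36]
  Merge [-9, 0] + [-6, 36] -> [-9, -6, 0, 36]
  Merge [30] + [34] -> [30, 34]
  Merge [-3] + [36] -> [-3, 36]
  Merge [30, 34] + [-3, 36] -> [-3, 30, 34, 36]
  Merge [-9, -6, 0, 36] + [-3, 30, 34, 36] -> [-9, -6, -3, 0, 30, 34, 36, 36]


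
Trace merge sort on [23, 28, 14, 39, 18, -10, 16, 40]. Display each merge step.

Divide and conquer:
  Merge [23] + [28] -> [23, 28]
  Merge [14] + [39] -> [14, 39]
  Merge [23, 28] + [14, 39] -> [14, 23, 28, 39]
  Merge [18] + [-10] -> [-10, 18]
  Merge [16] + [40] -> [16, 40]
  Merge [-10, 18] + [16, 40] -> [-10, 16, 18, 40]
  Merge [14, 23, 28, 39] + [-10, 16, 18, 40] -> [-10, 14, 16, 18, 23, 28, 39, 40]


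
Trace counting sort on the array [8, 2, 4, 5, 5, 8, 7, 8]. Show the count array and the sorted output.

Count array: [0, 0, 1, 0, 1, 2, 0, 1, 3]
(count[i] = number of elements equal to i)
Cumulative count: [0, 0, 1, 1, 2, 4, 4, 5, 8]
Sorted: [2, 4, 5, 5, 7, 8, 8, 8]


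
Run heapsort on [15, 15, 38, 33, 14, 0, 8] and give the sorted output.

Build heap: [38, 33, 15, 15, 14, 0, 8]
Extract 38: [33, 15, 15, 8, 14, 0, 38]
Extract 33: [15, 14, 15, 8, 0, 33, 38]
Extract 15: [15, 14, 0, 8, 15, 33, 38]
Extract 15: [14, 8, 0, 15, 15, 33, 38]
Extract 14: [8, 0, 14, 15, 15, 33, 38]
Extract 8: [0, 8, 14, 15, 15, 33, 38]


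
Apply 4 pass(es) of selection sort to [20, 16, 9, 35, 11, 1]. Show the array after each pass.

Pass 1: Select minimum 1 at index 5, swap -> [1, 16, 9, 35, 11, 20]
Pass 2: Select minimum 9 at index 2, swap -> [1, 9, 16, 35, 11, 20]
Pass 3: Select minimum 11 at index 4, swap -> [1, 9, 11, 35, 16, 20]
Pass 4: Select minimum 16 at index 4, swap -> [1, 9, 11, 16, 35, 20]


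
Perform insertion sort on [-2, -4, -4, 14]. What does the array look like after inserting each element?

First element -2 is already 'sorted'
Insert -4: shifted 1 elements -> [-4, -2, -4, 14]
Insert -4: shifted 1 elements -> [-4, -4, -2, 14]
Insert 14: shifted 0 elements -> [-4, -4, -2, 14]


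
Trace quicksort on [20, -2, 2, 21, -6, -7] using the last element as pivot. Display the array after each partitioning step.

Partition 1: pivot=-7 at index 0 -> [-7, -2, 2, 21, -6, 20]
Partition 2: pivot=20 at index 4 -> [-7, -2, 2, -6, 20, 21]
Partition 3: pivot=-6 at index 1 -> [-7, -6, 2, -2, 20, 21]
Partition 4: pivot=-2 at index 2 -> [-7, -6, -2, 2, 20, 21]


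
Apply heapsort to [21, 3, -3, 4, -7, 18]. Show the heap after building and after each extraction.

Build heap: [21, 4, 18, 3, -7, -3]
Extract 21: [18, 4, -3, 3, -7, 21]
Extract 18: [4, 3, -3, -7, 18, 21]
Extract 4: [3, -7, -3, 4, 18, 21]
Extract 3: [-3, -7, 3, 4, 18, 21]
Extract -3: [-7, -3, 3, 4, 18, 21]


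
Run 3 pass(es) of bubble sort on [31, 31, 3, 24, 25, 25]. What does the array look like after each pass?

After pass 1: [31, 3, 24, 25, 25, 31] (4 swaps)
After pass 2: [3, 24, 25, 25, 31, 31] (4 swaps)
After pass 3: [3, 24, 25, 25, 31, 31] (0 swaps)
Total swaps: 8


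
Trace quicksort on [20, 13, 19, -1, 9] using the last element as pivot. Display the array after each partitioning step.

Partition 1: pivot=9 at index 1 -> [-1, 9, 19, 20, 13]
Partition 2: pivot=13 at index 2 -> [-1, 9, 13, 20, 19]
Partition 3: pivot=19 at index 3 -> [-1, 9, 13, 19, 20]


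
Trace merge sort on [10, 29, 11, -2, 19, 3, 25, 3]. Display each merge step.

Divide and conquer:
  Merge [10] + [29] -> [10, 29]
  Merge [11] + [-2] -> [-2, 11]
  Merge [10, 29] + [-2, 11] -> [-2, 10, 11, 29]
  Merge [19] + [3] -> [3, 19]
  Merge [25] + [3] -> [3, 25]
  Merge [3, 19] + [3, 25] -> [3, 3, 19, 25]
  Merge [-2, 10, 11, 29] + [3, 3, 19, 25] -> [-2, 3, 3, 10, 11, 19, 25, 29]


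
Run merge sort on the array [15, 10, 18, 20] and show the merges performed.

Divide and conquer:
  Merge [15] + [10] -> [10, 15]
  Merge [18] + [20] -> [18, 20]
  Merge [10, 15] + [18, 20] -> [10, 15, 18, 20]


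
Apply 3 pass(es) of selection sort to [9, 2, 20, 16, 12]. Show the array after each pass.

Pass 1: Select minimum 2 at index 1, swap -> [2, 9, 20, 16, 12]
Pass 2: Select minimum 9 at index 1, swap -> [2, 9, 20, 16, 12]
Pass 3: Select minimum 12 at index 4, swap -> [2, 9, 12, 16, 20]


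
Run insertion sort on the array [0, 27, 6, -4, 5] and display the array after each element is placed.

First element 0 is already 'sorted'
Insert 27: shifted 0 elements -> [0, 27, 6, -4, 5]
Insert 6: shifted 1 elements -> [0, 6, 27, -4, 5]
Insert -4: shifted 3 elements -> [-4, 0, 6, 27, 5]
Insert 5: shifted 2 elements -> [-4, 0, 5, 6, 27]


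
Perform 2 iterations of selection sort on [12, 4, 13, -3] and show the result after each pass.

Pass 1: Select minimum -3 at index 3, swap -> [-3, 4, 13, 12]
Pass 2: Select minimum 4 at index 1, swap -> [-3, 4, 13, 12]


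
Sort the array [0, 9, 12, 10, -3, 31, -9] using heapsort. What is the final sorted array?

Build heap: [31, 10, 12, 9, -3, 0, -9]
Extract 31: [12, 10, 0, 9, -3, -9, 31]
Extract 12: [10, 9, 0, -9, -3, 12, 31]
Extract 10: [9, -3, 0, -9, 10, 12, 31]
Extract 9: [0, -3, -9, 9, 10, 12, 31]
Extract 0: [-3, -9, 0, 9, 10, 12, 31]
Extract -3: [-9, -3, 0, 9, 10, 12, 31]


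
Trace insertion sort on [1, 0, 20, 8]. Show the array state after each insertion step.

First element 1 is already 'sorted'
Insert 0: shifted 1 elements -> [0, 1, 20, 8]
Insert 20: shifted 0 elements -> [0, 1, 20, 8]
Insert 8: shifted 1 elements -> [0, 1, 8, 20]


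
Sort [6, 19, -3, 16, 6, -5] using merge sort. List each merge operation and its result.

Divide and conquer:
  Merge [19] + [-3] -> [-3, 19]
  Merge [6] + [-3, 19] -> [-3, 6, 19]
  Merge [6] + [-5] -> [-5, 6]
  Merge [16] + [-5, 6] -> [-5, 6, 16]
  Merge [-3, 6, 19] + [-5, 6, 16] -> [-5, -3, 6, 6, 16, 19]


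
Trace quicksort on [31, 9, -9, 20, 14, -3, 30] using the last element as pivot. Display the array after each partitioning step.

Partition 1: pivot=30 at index 5 -> [9, -9, 20, 14, -3, 30, 31]
Partition 2: pivot=-3 at index 1 -> [-9, -3, 20, 14, 9, 30, 31]
Partition 3: pivot=9 at index 2 -> [-9, -3, 9, 14, 20, 30, 31]
Partition 4: pivot=20 at index 4 -> [-9, -3, 9, 14, 20, 30, 31]


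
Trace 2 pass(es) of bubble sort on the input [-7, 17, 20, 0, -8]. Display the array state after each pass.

After pass 1: [-7, 17, 0, -8, 20] (2 swaps)
After pass 2: [-7, 0, -8, 17, 20] (2 swaps)
Total swaps: 4


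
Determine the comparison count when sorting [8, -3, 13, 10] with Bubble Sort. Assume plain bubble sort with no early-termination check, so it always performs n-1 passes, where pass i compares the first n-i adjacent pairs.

Pass 1: compare adjacent pairs (0,1)..(2,3) = 3 comparison(s), 2 swap(s) -> [-3, 8, 10, 13]
Pass 2: compare adjacent pairs (0,1)..(1,2) = 2 comparison(s), 0 swap(s) -> [-3, 8, 10, 13]
Pass 3: compare adjacent pairs (0,1)..(0,1) = 1 comparison(s), 0 swap(s) -> [-3, 8, 10, 13]
Total comparisons: 3 + 2 + 1 = 6


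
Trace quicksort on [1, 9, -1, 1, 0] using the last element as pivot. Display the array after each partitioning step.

Partition 1: pivot=0 at index 1 -> [-1, 0, 1, 1, 9]
Partition 2: pivot=9 at index 4 -> [-1, 0, 1, 1, 9]
Partition 3: pivot=1 at index 3 -> [-1, 0, 1, 1, 9]


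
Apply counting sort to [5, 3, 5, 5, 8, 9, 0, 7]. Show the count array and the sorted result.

Count array: [1, 0, 0, 1, 0, 3, 0, 1, 1, 1]
(count[i] = number of elements equal to i)
Cumulative count: [1, 1, 1, 2, 2, 5, 5, 6, 7, 8]
Sorted: [0, 3, 5, 5, 5, 7, 8, 9]


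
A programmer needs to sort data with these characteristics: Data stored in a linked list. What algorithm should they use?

Best choice: Merge sort
Reason: Merge sort doesn't require random access; can be done in O(1) extra space for linked lists


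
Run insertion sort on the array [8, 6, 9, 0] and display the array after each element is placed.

First element 8 is already 'sorted'
Insert 6: shifted 1 elements -> [6, 8, 9, 0]
Insert 9: shifted 0 elements -> [6, 8, 9, 0]
Insert 0: shifted 3 elements -> [0, 6, 8, 9]


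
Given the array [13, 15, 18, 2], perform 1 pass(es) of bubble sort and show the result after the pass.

After pass 1: [13, 15, 2, 18] (1 swaps)
Total swaps: 1


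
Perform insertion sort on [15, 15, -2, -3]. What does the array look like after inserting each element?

First element 15 is already 'sorted'
Insert 15: shifted 0 elements -> [15, 15, -2, -3]
Insert -2: shifted 2 elements -> [-2, 15, 15, -3]
Insert -3: shifted 3 elements -> [-3, -2, 15, 15]


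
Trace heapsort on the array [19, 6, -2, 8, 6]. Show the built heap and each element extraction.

Build heap: [19, 8, -2, 6, 6]
Extract 19: [8, 6, -2, 6, 19]
Extract 8: [6, 6, -2, 8, 19]
Extract 6: [6, -2, 6, 8, 19]
Extract 6: [-2, 6, 6, 8, 19]


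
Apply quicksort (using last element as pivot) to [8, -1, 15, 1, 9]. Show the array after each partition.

Partition 1: pivot=9 at index 3 -> [8, -1, 1, 9, 15]
Partition 2: pivot=1 at index 1 -> [-1, 1, 8, 9, 15]


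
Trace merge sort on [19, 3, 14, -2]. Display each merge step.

Divide and conquer:
  Merge [19] + [3] -> [3, 19]
  Merge [14] + [-2] -> [-2, 14]
  Merge [3, 19] + [-2, 14] -> [-2, 3, 14, 19]


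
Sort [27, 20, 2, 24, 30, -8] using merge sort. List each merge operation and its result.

Divide and conquer:
  Merge [20] + [2] -> [2, 20]
  Merge [27] + [2, 20] -> [2, 20, 27]
  Merge [30] + [-8] -> [-8, 30]
  Merge [24] + [-8, 30] -> [-8, 24, 30]
  Merge [2, 20, 27] + [-8, 24, 30] -> [-8, 2, 20, 24, 27, 30]


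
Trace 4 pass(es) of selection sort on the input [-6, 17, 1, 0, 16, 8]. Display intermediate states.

Pass 1: Select minimum -6 at index 0, swap -> [-6, 17, 1, 0, 16, 8]
Pass 2: Select minimum 0 at index 3, swap -> [-6, 0, 1, 17, 16, 8]
Pass 3: Select minimum 1 at index 2, swap -> [-6, 0, 1, 17, 16, 8]
Pass 4: Select minimum 8 at index 5, swap -> [-6, 0, 1, 8, 16, 17]


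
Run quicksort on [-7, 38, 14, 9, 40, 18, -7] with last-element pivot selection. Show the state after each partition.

Partition 1: pivot=-7 at index 1 -> [-7, -7, 14, 9, 40, 18, 38]
Partition 2: pivot=38 at index 5 -> [-7, -7, 14, 9, 18, 38, 40]
Partition 3: pivot=18 at index 4 -> [-7, -7, 14, 9, 18, 38, 40]
Partition 4: pivot=9 at index 2 -> [-7, -7, 9, 14, 18, 38, 40]


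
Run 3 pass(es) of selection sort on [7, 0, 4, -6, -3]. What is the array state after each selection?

Pass 1: Select minimum -6 at index 3, swap -> [-6, 0, 4, 7, -3]
Pass 2: Select minimum -3 at index 4, swap -> [-6, -3, 4, 7, 0]
Pass 3: Select minimum 0 at index 4, swap -> [-6, -3, 0, 7, 4]


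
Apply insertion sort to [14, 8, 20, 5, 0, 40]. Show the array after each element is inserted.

First element 14 is already 'sorted'
Insert 8: shifted 1 elements -> [8, 14, 20, 5, 0, 40]
Insert 20: shifted 0 elements -> [8, 14, 20, 5, 0, 40]
Insert 5: shifted 3 elements -> [5, 8, 14, 20, 0, 40]
Insert 0: shifted 4 elements -> [0, 5, 8, 14, 20, 40]
Insert 40: shifted 0 elements -> [0, 5, 8, 14, 20, 40]


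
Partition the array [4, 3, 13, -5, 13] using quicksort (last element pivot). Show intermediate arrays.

Partition 1: pivot=13 at index 4 -> [4, 3, 13, -5, 13]
Partition 2: pivot=-5 at index 0 -> [-5, 3, 13, 4, 13]
Partition 3: pivot=4 at index 2 -> [-5, 3, 4, 13, 13]


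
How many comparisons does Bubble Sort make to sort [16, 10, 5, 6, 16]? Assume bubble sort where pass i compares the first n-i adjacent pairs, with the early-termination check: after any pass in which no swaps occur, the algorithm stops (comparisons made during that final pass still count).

Pass 1: compare adjacent pairs (0,1)..(3,4) = 4 comparison(s), 3 swap(s) -> [10, 5, 6, 16, 16]
Pass 2: compare adjacent pairs (0,1)..(2,3) = 3 comparison(s), 2 swap(s) -> [5, 6, 10, 16, 16]
Pass 3: compare adjacent pairs (0,1)..(1,2) = 2 comparison(s), 0 swap(s) -> [5, 6, 10, 16, 16]
No swaps in this pass, so bubble sort stops here.
Total comparisons: 4 + 3 + 2 = 9


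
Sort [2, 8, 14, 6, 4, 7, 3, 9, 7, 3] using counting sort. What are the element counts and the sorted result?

Count array: [0, 0, 1, 2, 1, 0, 1, 2, 1, 1, 0, 0, 0, 0, 1]
(count[i] = number of elements equal to i)
Cumulative count: [0, 0, 1, 3, 4, 4, 5, 7, 8, 9, 9, 9, 9, 9, 10]
Sorted: [2, 3, 3, 4, 6, 7, 7, 8, 9, 14]


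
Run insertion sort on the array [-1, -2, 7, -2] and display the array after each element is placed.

First element -1 is already 'sorted'
Insert -2: shifted 1 elements -> [-2, -1, 7, -2]
Insert 7: shifted 0 elements -> [-2, -1, 7, -2]
Insert -2: shifted 2 elements -> [-2, -2, -1, 7]


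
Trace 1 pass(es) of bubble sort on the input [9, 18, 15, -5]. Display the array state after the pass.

After pass 1: [9, 15, -5, 18] (2 swaps)
Total swaps: 2


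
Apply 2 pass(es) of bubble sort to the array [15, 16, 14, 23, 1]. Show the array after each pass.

After pass 1: [15, 14, 16, 1, 23] (2 swaps)
After pass 2: [14, 15, 1, 16, 23] (2 swaps)
Total swaps: 4


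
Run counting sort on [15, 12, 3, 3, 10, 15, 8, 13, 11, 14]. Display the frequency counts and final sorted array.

Count array: [0, 0, 0, 2, 0, 0, 0, 0, 1, 0, 1, 1, 1, 1, 1, 2]
(count[i] = number of elements equal to i)
Cumulative count: [0, 0, 0, 2, 2, 2, 2, 2, 3, 3, 4, 5, 6, 7, 8, 10]
Sorted: [3, 3, 8, 10, 11, 12, 13, 14, 15, 15]


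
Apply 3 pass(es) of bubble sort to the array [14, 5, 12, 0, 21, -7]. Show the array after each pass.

After pass 1: [5, 12, 0, 14, -7, 21] (4 swaps)
After pass 2: [5, 0, 12, -7, 14, 21] (2 swaps)
After pass 3: [0, 5, -7, 12, 14, 21] (2 swaps)
Total swaps: 8
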